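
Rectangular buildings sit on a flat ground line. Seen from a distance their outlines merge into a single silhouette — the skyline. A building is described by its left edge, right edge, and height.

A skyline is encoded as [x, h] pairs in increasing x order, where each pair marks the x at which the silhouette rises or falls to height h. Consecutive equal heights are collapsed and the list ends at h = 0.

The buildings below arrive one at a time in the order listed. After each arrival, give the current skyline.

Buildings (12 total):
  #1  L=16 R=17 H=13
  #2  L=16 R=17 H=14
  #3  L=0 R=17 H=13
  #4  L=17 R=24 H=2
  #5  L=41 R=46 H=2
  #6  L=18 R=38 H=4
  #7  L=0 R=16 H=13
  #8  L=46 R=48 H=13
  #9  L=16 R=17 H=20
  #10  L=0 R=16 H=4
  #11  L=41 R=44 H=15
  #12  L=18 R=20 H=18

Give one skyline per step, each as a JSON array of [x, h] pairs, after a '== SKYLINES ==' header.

== SKYLINES ==
[[16,13],[17,0]]
[[16,14],[17,0]]
[[0,13],[16,14],[17,0]]
[[0,13],[16,14],[17,2],[24,0]]
[[0,13],[16,14],[17,2],[24,0],[41,2],[46,0]]
[[0,13],[16,14],[17,2],[18,4],[38,0],[41,2],[46,0]]
[[0,13],[16,14],[17,2],[18,4],[38,0],[41,2],[46,0]]
[[0,13],[16,14],[17,2],[18,4],[38,0],[41,2],[46,13],[48,0]]
[[0,13],[16,20],[17,2],[18,4],[38,0],[41,2],[46,13],[48,0]]
[[0,13],[16,20],[17,2],[18,4],[38,0],[41,2],[46,13],[48,0]]
[[0,13],[16,20],[17,2],[18,4],[38,0],[41,15],[44,2],[46,13],[48,0]]
[[0,13],[16,20],[17,2],[18,18],[20,4],[38,0],[41,15],[44,2],[46,13],[48,0]]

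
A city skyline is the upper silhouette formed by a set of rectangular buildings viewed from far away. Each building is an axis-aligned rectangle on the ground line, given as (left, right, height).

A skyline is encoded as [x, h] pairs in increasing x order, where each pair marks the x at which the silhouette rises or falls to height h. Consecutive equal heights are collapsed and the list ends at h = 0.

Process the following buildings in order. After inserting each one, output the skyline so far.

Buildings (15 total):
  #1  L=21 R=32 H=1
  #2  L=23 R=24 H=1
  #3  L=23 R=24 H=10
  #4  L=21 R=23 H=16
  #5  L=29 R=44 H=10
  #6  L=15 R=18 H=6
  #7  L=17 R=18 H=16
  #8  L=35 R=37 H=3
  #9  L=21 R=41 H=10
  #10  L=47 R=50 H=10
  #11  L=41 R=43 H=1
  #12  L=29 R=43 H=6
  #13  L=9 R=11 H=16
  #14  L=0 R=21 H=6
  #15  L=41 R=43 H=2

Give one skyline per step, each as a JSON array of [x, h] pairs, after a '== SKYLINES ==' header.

== SKYLINES ==
[[21,1],[32,0]]
[[21,1],[32,0]]
[[21,1],[23,10],[24,1],[32,0]]
[[21,16],[23,10],[24,1],[32,0]]
[[21,16],[23,10],[24,1],[29,10],[44,0]]
[[15,6],[18,0],[21,16],[23,10],[24,1],[29,10],[44,0]]
[[15,6],[17,16],[18,0],[21,16],[23,10],[24,1],[29,10],[44,0]]
[[15,6],[17,16],[18,0],[21,16],[23,10],[24,1],[29,10],[44,0]]
[[15,6],[17,16],[18,0],[21,16],[23,10],[44,0]]
[[15,6],[17,16],[18,0],[21,16],[23,10],[44,0],[47,10],[50,0]]
[[15,6],[17,16],[18,0],[21,16],[23,10],[44,0],[47,10],[50,0]]
[[15,6],[17,16],[18,0],[21,16],[23,10],[44,0],[47,10],[50,0]]
[[9,16],[11,0],[15,6],[17,16],[18,0],[21,16],[23,10],[44,0],[47,10],[50,0]]
[[0,6],[9,16],[11,6],[17,16],[18,6],[21,16],[23,10],[44,0],[47,10],[50,0]]
[[0,6],[9,16],[11,6],[17,16],[18,6],[21,16],[23,10],[44,0],[47,10],[50,0]]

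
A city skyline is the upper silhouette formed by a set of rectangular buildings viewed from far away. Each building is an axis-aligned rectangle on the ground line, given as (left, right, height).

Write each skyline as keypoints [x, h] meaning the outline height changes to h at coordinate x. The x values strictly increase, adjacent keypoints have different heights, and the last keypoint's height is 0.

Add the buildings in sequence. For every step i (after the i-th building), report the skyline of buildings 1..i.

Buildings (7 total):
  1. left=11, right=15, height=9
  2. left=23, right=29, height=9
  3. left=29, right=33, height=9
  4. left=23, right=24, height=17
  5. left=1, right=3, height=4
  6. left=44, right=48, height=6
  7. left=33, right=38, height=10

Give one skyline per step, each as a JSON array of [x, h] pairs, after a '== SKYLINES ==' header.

== SKYLINES ==
[[11,9],[15,0]]
[[11,9],[15,0],[23,9],[29,0]]
[[11,9],[15,0],[23,9],[33,0]]
[[11,9],[15,0],[23,17],[24,9],[33,0]]
[[1,4],[3,0],[11,9],[15,0],[23,17],[24,9],[33,0]]
[[1,4],[3,0],[11,9],[15,0],[23,17],[24,9],[33,0],[44,6],[48,0]]
[[1,4],[3,0],[11,9],[15,0],[23,17],[24,9],[33,10],[38,0],[44,6],[48,0]]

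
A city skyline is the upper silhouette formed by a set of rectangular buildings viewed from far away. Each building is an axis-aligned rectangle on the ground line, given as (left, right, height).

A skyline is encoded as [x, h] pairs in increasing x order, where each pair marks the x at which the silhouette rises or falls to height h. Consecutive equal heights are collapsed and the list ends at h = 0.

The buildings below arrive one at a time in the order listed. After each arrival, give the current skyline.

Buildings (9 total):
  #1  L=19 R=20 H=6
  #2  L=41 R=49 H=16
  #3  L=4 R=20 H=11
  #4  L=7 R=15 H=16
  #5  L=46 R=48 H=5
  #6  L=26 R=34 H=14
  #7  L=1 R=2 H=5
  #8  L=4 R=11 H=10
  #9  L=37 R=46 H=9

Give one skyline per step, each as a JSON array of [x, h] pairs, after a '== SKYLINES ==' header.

== SKYLINES ==
[[19,6],[20,0]]
[[19,6],[20,0],[41,16],[49,0]]
[[4,11],[20,0],[41,16],[49,0]]
[[4,11],[7,16],[15,11],[20,0],[41,16],[49,0]]
[[4,11],[7,16],[15,11],[20,0],[41,16],[49,0]]
[[4,11],[7,16],[15,11],[20,0],[26,14],[34,0],[41,16],[49,0]]
[[1,5],[2,0],[4,11],[7,16],[15,11],[20,0],[26,14],[34,0],[41,16],[49,0]]
[[1,5],[2,0],[4,11],[7,16],[15,11],[20,0],[26,14],[34,0],[41,16],[49,0]]
[[1,5],[2,0],[4,11],[7,16],[15,11],[20,0],[26,14],[34,0],[37,9],[41,16],[49,0]]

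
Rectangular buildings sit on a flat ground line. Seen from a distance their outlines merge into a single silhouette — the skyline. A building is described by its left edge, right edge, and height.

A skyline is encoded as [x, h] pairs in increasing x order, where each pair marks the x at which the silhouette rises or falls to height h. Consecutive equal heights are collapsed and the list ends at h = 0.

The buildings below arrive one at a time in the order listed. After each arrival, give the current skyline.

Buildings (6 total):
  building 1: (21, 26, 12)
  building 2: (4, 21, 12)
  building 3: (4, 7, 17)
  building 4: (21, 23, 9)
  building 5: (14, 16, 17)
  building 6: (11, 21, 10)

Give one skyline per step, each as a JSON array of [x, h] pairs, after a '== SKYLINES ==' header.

== SKYLINES ==
[[21,12],[26,0]]
[[4,12],[26,0]]
[[4,17],[7,12],[26,0]]
[[4,17],[7,12],[26,0]]
[[4,17],[7,12],[14,17],[16,12],[26,0]]
[[4,17],[7,12],[14,17],[16,12],[26,0]]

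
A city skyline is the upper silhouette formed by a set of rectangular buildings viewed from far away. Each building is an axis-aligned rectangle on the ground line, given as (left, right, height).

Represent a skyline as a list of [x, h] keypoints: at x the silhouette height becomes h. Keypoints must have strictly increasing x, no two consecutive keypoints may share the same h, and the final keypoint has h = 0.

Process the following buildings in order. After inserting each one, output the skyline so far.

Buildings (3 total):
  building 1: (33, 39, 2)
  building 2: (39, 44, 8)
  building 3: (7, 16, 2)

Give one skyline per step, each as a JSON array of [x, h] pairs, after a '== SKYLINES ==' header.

== SKYLINES ==
[[33,2],[39,0]]
[[33,2],[39,8],[44,0]]
[[7,2],[16,0],[33,2],[39,8],[44,0]]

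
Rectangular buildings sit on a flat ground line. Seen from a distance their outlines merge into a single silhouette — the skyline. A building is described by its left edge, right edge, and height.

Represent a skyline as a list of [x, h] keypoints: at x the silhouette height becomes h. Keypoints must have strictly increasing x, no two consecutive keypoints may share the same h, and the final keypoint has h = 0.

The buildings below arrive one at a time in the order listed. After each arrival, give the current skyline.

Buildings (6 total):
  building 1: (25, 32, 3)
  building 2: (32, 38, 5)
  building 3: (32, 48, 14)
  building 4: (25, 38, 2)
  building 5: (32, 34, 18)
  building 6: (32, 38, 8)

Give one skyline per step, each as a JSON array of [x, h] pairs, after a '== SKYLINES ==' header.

== SKYLINES ==
[[25,3],[32,0]]
[[25,3],[32,5],[38,0]]
[[25,3],[32,14],[48,0]]
[[25,3],[32,14],[48,0]]
[[25,3],[32,18],[34,14],[48,0]]
[[25,3],[32,18],[34,14],[48,0]]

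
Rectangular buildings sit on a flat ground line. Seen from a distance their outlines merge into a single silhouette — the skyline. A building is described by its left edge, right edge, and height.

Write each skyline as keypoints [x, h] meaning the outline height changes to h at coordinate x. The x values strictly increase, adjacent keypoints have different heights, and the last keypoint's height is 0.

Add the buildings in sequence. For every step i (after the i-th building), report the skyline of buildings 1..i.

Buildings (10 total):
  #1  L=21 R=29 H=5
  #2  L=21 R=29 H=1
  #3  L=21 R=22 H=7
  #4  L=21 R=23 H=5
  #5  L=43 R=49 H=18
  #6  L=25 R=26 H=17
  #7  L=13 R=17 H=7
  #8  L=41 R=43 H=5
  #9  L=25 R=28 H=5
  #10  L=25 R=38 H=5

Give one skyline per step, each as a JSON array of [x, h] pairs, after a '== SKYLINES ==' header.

== SKYLINES ==
[[21,5],[29,0]]
[[21,5],[29,0]]
[[21,7],[22,5],[29,0]]
[[21,7],[22,5],[29,0]]
[[21,7],[22,5],[29,0],[43,18],[49,0]]
[[21,7],[22,5],[25,17],[26,5],[29,0],[43,18],[49,0]]
[[13,7],[17,0],[21,7],[22,5],[25,17],[26,5],[29,0],[43,18],[49,0]]
[[13,7],[17,0],[21,7],[22,5],[25,17],[26,5],[29,0],[41,5],[43,18],[49,0]]
[[13,7],[17,0],[21,7],[22,5],[25,17],[26,5],[29,0],[41,5],[43,18],[49,0]]
[[13,7],[17,0],[21,7],[22,5],[25,17],[26,5],[38,0],[41,5],[43,18],[49,0]]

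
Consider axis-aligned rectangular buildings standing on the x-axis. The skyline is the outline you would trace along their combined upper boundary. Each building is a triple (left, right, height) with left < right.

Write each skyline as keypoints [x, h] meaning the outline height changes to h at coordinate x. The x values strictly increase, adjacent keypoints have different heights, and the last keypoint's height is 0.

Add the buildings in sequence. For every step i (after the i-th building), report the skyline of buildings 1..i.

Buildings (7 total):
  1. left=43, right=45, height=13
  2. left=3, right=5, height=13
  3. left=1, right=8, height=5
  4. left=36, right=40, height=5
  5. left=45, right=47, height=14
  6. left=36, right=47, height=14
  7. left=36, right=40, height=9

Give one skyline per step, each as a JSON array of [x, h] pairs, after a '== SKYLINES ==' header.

== SKYLINES ==
[[43,13],[45,0]]
[[3,13],[5,0],[43,13],[45,0]]
[[1,5],[3,13],[5,5],[8,0],[43,13],[45,0]]
[[1,5],[3,13],[5,5],[8,0],[36,5],[40,0],[43,13],[45,0]]
[[1,5],[3,13],[5,5],[8,0],[36,5],[40,0],[43,13],[45,14],[47,0]]
[[1,5],[3,13],[5,5],[8,0],[36,14],[47,0]]
[[1,5],[3,13],[5,5],[8,0],[36,14],[47,0]]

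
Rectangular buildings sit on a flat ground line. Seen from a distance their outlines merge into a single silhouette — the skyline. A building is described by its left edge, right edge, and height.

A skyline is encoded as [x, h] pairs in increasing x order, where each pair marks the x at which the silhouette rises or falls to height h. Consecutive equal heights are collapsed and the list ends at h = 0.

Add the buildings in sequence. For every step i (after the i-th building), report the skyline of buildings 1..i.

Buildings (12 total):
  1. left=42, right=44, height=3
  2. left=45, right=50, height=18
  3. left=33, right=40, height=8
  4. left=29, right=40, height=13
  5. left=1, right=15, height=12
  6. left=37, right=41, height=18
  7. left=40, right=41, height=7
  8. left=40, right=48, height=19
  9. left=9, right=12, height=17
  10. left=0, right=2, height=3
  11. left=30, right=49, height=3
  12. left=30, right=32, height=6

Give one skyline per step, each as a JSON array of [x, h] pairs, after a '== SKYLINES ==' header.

== SKYLINES ==
[[42,3],[44,0]]
[[42,3],[44,0],[45,18],[50,0]]
[[33,8],[40,0],[42,3],[44,0],[45,18],[50,0]]
[[29,13],[40,0],[42,3],[44,0],[45,18],[50,0]]
[[1,12],[15,0],[29,13],[40,0],[42,3],[44,0],[45,18],[50,0]]
[[1,12],[15,0],[29,13],[37,18],[41,0],[42,3],[44,0],[45,18],[50,0]]
[[1,12],[15,0],[29,13],[37,18],[41,0],[42,3],[44,0],[45,18],[50,0]]
[[1,12],[15,0],[29,13],[37,18],[40,19],[48,18],[50,0]]
[[1,12],[9,17],[12,12],[15,0],[29,13],[37,18],[40,19],[48,18],[50,0]]
[[0,3],[1,12],[9,17],[12,12],[15,0],[29,13],[37,18],[40,19],[48,18],[50,0]]
[[0,3],[1,12],[9,17],[12,12],[15,0],[29,13],[37,18],[40,19],[48,18],[50,0]]
[[0,3],[1,12],[9,17],[12,12],[15,0],[29,13],[37,18],[40,19],[48,18],[50,0]]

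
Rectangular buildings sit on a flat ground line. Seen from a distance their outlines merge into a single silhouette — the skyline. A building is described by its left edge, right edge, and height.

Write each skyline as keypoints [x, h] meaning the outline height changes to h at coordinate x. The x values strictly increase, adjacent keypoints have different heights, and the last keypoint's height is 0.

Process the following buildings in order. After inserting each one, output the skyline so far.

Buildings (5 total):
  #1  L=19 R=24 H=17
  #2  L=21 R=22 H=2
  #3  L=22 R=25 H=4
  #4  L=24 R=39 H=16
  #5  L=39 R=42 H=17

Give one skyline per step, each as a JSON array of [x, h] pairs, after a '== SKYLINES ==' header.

== SKYLINES ==
[[19,17],[24,0]]
[[19,17],[24,0]]
[[19,17],[24,4],[25,0]]
[[19,17],[24,16],[39,0]]
[[19,17],[24,16],[39,17],[42,0]]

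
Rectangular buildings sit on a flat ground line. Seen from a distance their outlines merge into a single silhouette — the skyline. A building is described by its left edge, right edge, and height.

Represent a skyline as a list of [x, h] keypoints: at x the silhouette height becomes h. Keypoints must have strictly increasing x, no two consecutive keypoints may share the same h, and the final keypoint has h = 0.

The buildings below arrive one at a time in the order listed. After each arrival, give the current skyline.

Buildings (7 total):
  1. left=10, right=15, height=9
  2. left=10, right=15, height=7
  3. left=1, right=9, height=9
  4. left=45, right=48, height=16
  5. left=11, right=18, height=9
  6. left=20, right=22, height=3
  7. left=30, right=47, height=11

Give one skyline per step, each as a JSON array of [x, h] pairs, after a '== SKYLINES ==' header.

== SKYLINES ==
[[10,9],[15,0]]
[[10,9],[15,0]]
[[1,9],[9,0],[10,9],[15,0]]
[[1,9],[9,0],[10,9],[15,0],[45,16],[48,0]]
[[1,9],[9,0],[10,9],[18,0],[45,16],[48,0]]
[[1,9],[9,0],[10,9],[18,0],[20,3],[22,0],[45,16],[48,0]]
[[1,9],[9,0],[10,9],[18,0],[20,3],[22,0],[30,11],[45,16],[48,0]]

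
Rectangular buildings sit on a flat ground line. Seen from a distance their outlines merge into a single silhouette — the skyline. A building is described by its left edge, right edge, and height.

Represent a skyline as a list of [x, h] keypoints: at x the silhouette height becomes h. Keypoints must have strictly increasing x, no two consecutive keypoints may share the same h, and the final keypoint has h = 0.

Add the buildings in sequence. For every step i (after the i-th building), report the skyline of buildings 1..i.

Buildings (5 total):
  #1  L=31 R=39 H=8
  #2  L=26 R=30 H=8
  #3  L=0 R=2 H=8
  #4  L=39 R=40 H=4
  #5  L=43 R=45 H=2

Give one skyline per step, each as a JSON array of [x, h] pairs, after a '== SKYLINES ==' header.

== SKYLINES ==
[[31,8],[39,0]]
[[26,8],[30,0],[31,8],[39,0]]
[[0,8],[2,0],[26,8],[30,0],[31,8],[39,0]]
[[0,8],[2,0],[26,8],[30,0],[31,8],[39,4],[40,0]]
[[0,8],[2,0],[26,8],[30,0],[31,8],[39,4],[40,0],[43,2],[45,0]]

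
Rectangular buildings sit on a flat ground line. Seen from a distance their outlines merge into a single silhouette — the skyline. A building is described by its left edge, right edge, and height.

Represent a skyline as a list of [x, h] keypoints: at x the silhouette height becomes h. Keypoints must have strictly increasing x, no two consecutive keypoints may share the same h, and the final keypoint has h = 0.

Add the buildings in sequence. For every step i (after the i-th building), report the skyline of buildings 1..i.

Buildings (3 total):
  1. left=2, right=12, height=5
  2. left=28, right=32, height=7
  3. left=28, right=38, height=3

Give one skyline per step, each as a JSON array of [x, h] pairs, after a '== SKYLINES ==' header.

== SKYLINES ==
[[2,5],[12,0]]
[[2,5],[12,0],[28,7],[32,0]]
[[2,5],[12,0],[28,7],[32,3],[38,0]]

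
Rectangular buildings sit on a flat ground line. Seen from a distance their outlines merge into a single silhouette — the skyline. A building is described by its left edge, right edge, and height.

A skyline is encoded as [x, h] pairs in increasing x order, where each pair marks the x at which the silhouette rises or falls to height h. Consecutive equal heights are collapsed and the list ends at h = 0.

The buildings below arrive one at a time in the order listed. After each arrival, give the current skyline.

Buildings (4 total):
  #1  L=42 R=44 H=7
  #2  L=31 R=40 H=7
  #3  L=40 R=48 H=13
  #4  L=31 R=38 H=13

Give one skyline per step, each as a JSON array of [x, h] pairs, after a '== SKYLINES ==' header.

== SKYLINES ==
[[42,7],[44,0]]
[[31,7],[40,0],[42,7],[44,0]]
[[31,7],[40,13],[48,0]]
[[31,13],[38,7],[40,13],[48,0]]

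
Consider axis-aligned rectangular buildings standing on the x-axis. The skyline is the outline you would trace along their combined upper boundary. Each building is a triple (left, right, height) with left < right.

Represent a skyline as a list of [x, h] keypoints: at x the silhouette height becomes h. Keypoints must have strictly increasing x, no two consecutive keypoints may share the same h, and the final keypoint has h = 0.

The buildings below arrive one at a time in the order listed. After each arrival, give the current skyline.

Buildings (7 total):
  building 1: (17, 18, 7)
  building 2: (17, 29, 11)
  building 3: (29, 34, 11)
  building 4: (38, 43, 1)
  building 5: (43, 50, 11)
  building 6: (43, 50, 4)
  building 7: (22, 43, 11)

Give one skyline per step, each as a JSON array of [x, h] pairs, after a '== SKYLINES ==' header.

== SKYLINES ==
[[17,7],[18,0]]
[[17,11],[29,0]]
[[17,11],[34,0]]
[[17,11],[34,0],[38,1],[43,0]]
[[17,11],[34,0],[38,1],[43,11],[50,0]]
[[17,11],[34,0],[38,1],[43,11],[50,0]]
[[17,11],[50,0]]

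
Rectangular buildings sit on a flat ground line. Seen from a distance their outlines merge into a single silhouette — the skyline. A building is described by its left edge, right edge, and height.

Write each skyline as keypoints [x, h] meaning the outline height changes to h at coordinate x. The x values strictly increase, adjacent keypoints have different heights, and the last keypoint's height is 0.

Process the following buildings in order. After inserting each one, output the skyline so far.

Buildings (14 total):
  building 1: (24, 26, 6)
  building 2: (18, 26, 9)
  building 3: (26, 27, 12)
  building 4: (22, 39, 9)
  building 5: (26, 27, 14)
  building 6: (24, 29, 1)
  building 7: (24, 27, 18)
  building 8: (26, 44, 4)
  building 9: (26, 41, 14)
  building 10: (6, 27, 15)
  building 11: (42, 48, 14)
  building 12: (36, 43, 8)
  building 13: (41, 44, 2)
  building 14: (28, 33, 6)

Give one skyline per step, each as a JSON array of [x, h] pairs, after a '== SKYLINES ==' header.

== SKYLINES ==
[[24,6],[26,0]]
[[18,9],[26,0]]
[[18,9],[26,12],[27,0]]
[[18,9],[26,12],[27,9],[39,0]]
[[18,9],[26,14],[27,9],[39,0]]
[[18,9],[26,14],[27,9],[39,0]]
[[18,9],[24,18],[27,9],[39,0]]
[[18,9],[24,18],[27,9],[39,4],[44,0]]
[[18,9],[24,18],[27,14],[41,4],[44,0]]
[[6,15],[24,18],[27,14],[41,4],[44,0]]
[[6,15],[24,18],[27,14],[41,4],[42,14],[48,0]]
[[6,15],[24,18],[27,14],[41,8],[42,14],[48,0]]
[[6,15],[24,18],[27,14],[41,8],[42,14],[48,0]]
[[6,15],[24,18],[27,14],[41,8],[42,14],[48,0]]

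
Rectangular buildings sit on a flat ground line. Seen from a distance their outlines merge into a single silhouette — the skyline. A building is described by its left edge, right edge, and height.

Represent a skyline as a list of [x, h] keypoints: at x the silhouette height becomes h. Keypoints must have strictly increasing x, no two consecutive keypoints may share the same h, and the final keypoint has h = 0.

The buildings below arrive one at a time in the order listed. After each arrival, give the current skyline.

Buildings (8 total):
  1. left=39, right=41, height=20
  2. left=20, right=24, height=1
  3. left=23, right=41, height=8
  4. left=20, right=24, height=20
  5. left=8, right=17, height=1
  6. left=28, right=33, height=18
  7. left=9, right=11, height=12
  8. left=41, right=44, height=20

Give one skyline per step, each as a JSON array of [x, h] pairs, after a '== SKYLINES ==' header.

== SKYLINES ==
[[39,20],[41,0]]
[[20,1],[24,0],[39,20],[41,0]]
[[20,1],[23,8],[39,20],[41,0]]
[[20,20],[24,8],[39,20],[41,0]]
[[8,1],[17,0],[20,20],[24,8],[39,20],[41,0]]
[[8,1],[17,0],[20,20],[24,8],[28,18],[33,8],[39,20],[41,0]]
[[8,1],[9,12],[11,1],[17,0],[20,20],[24,8],[28,18],[33,8],[39,20],[41,0]]
[[8,1],[9,12],[11,1],[17,0],[20,20],[24,8],[28,18],[33,8],[39,20],[44,0]]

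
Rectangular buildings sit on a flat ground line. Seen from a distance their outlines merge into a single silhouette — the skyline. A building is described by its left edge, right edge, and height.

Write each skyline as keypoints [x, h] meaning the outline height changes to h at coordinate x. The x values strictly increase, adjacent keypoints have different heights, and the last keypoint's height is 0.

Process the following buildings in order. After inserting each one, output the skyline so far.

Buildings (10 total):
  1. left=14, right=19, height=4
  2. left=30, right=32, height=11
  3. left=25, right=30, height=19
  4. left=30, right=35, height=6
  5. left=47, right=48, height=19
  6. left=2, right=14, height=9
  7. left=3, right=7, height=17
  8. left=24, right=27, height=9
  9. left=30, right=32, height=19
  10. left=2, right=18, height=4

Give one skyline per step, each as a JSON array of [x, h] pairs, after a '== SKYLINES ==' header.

== SKYLINES ==
[[14,4],[19,0]]
[[14,4],[19,0],[30,11],[32,0]]
[[14,4],[19,0],[25,19],[30,11],[32,0]]
[[14,4],[19,0],[25,19],[30,11],[32,6],[35,0]]
[[14,4],[19,0],[25,19],[30,11],[32,6],[35,0],[47,19],[48,0]]
[[2,9],[14,4],[19,0],[25,19],[30,11],[32,6],[35,0],[47,19],[48,0]]
[[2,9],[3,17],[7,9],[14,4],[19,0],[25,19],[30,11],[32,6],[35,0],[47,19],[48,0]]
[[2,9],[3,17],[7,9],[14,4],[19,0],[24,9],[25,19],[30,11],[32,6],[35,0],[47,19],[48,0]]
[[2,9],[3,17],[7,9],[14,4],[19,0],[24,9],[25,19],[32,6],[35,0],[47,19],[48,0]]
[[2,9],[3,17],[7,9],[14,4],[19,0],[24,9],[25,19],[32,6],[35,0],[47,19],[48,0]]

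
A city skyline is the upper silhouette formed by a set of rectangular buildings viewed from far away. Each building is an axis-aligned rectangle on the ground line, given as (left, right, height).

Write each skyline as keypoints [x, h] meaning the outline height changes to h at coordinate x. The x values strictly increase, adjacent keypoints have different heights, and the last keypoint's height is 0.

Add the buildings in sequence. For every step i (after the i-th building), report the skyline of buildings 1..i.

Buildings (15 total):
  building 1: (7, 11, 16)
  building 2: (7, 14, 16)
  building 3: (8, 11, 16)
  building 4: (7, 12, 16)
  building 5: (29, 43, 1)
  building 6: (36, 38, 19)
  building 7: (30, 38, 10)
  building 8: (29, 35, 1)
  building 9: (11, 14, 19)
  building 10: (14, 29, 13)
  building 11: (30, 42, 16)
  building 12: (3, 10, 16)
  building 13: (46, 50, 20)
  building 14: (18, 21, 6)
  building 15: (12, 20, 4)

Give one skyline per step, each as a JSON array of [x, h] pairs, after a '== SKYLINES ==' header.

== SKYLINES ==
[[7,16],[11,0]]
[[7,16],[14,0]]
[[7,16],[14,0]]
[[7,16],[14,0]]
[[7,16],[14,0],[29,1],[43,0]]
[[7,16],[14,0],[29,1],[36,19],[38,1],[43,0]]
[[7,16],[14,0],[29,1],[30,10],[36,19],[38,1],[43,0]]
[[7,16],[14,0],[29,1],[30,10],[36,19],[38,1],[43,0]]
[[7,16],[11,19],[14,0],[29,1],[30,10],[36,19],[38,1],[43,0]]
[[7,16],[11,19],[14,13],[29,1],[30,10],[36,19],[38,1],[43,0]]
[[7,16],[11,19],[14,13],[29,1],[30,16],[36,19],[38,16],[42,1],[43,0]]
[[3,16],[11,19],[14,13],[29,1],[30,16],[36,19],[38,16],[42,1],[43,0]]
[[3,16],[11,19],[14,13],[29,1],[30,16],[36,19],[38,16],[42,1],[43,0],[46,20],[50,0]]
[[3,16],[11,19],[14,13],[29,1],[30,16],[36,19],[38,16],[42,1],[43,0],[46,20],[50,0]]
[[3,16],[11,19],[14,13],[29,1],[30,16],[36,19],[38,16],[42,1],[43,0],[46,20],[50,0]]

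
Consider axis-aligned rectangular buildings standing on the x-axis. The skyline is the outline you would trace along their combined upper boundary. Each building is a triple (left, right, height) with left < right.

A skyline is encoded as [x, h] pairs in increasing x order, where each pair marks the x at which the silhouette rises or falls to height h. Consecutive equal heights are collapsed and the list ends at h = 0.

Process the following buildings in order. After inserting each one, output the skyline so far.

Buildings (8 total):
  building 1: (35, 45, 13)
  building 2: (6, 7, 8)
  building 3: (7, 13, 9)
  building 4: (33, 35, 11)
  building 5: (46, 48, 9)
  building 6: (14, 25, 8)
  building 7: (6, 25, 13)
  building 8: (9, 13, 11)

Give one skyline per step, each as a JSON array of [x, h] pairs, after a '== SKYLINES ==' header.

== SKYLINES ==
[[35,13],[45,0]]
[[6,8],[7,0],[35,13],[45,0]]
[[6,8],[7,9],[13,0],[35,13],[45,0]]
[[6,8],[7,9],[13,0],[33,11],[35,13],[45,0]]
[[6,8],[7,9],[13,0],[33,11],[35,13],[45,0],[46,9],[48,0]]
[[6,8],[7,9],[13,0],[14,8],[25,0],[33,11],[35,13],[45,0],[46,9],[48,0]]
[[6,13],[25,0],[33,11],[35,13],[45,0],[46,9],[48,0]]
[[6,13],[25,0],[33,11],[35,13],[45,0],[46,9],[48,0]]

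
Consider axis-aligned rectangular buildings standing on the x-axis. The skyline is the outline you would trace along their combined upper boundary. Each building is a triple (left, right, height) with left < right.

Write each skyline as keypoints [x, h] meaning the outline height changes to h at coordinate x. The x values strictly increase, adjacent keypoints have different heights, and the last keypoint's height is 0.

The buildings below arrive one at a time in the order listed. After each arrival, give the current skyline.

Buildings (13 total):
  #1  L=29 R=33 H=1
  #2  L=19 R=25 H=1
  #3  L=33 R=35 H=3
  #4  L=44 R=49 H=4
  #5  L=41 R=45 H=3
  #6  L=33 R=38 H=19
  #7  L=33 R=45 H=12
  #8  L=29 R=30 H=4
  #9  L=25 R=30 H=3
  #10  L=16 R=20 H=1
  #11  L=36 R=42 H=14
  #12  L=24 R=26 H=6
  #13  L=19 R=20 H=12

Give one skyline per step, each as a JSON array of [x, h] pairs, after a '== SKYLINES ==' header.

== SKYLINES ==
[[29,1],[33,0]]
[[19,1],[25,0],[29,1],[33,0]]
[[19,1],[25,0],[29,1],[33,3],[35,0]]
[[19,1],[25,0],[29,1],[33,3],[35,0],[44,4],[49,0]]
[[19,1],[25,0],[29,1],[33,3],[35,0],[41,3],[44,4],[49,0]]
[[19,1],[25,0],[29,1],[33,19],[38,0],[41,3],[44,4],[49,0]]
[[19,1],[25,0],[29,1],[33,19],[38,12],[45,4],[49,0]]
[[19,1],[25,0],[29,4],[30,1],[33,19],[38,12],[45,4],[49,0]]
[[19,1],[25,3],[29,4],[30,1],[33,19],[38,12],[45,4],[49,0]]
[[16,1],[25,3],[29,4],[30,1],[33,19],[38,12],[45,4],[49,0]]
[[16,1],[25,3],[29,4],[30,1],[33,19],[38,14],[42,12],[45,4],[49,0]]
[[16,1],[24,6],[26,3],[29,4],[30,1],[33,19],[38,14],[42,12],[45,4],[49,0]]
[[16,1],[19,12],[20,1],[24,6],[26,3],[29,4],[30,1],[33,19],[38,14],[42,12],[45,4],[49,0]]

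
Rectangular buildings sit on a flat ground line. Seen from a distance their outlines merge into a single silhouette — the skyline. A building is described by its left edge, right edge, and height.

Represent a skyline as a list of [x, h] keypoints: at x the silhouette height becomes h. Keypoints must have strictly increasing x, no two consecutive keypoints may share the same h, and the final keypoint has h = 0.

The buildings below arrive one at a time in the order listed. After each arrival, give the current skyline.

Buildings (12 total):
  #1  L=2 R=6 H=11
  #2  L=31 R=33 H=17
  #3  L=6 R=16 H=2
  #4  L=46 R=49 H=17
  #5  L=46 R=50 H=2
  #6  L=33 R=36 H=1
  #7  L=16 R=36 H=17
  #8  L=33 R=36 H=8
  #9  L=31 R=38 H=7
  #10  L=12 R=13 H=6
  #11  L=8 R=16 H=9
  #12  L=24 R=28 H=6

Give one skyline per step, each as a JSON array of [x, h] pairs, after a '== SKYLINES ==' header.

== SKYLINES ==
[[2,11],[6,0]]
[[2,11],[6,0],[31,17],[33,0]]
[[2,11],[6,2],[16,0],[31,17],[33,0]]
[[2,11],[6,2],[16,0],[31,17],[33,0],[46,17],[49,0]]
[[2,11],[6,2],[16,0],[31,17],[33,0],[46,17],[49,2],[50,0]]
[[2,11],[6,2],[16,0],[31,17],[33,1],[36,0],[46,17],[49,2],[50,0]]
[[2,11],[6,2],[16,17],[36,0],[46,17],[49,2],[50,0]]
[[2,11],[6,2],[16,17],[36,0],[46,17],[49,2],[50,0]]
[[2,11],[6,2],[16,17],[36,7],[38,0],[46,17],[49,2],[50,0]]
[[2,11],[6,2],[12,6],[13,2],[16,17],[36,7],[38,0],[46,17],[49,2],[50,0]]
[[2,11],[6,2],[8,9],[16,17],[36,7],[38,0],[46,17],[49,2],[50,0]]
[[2,11],[6,2],[8,9],[16,17],[36,7],[38,0],[46,17],[49,2],[50,0]]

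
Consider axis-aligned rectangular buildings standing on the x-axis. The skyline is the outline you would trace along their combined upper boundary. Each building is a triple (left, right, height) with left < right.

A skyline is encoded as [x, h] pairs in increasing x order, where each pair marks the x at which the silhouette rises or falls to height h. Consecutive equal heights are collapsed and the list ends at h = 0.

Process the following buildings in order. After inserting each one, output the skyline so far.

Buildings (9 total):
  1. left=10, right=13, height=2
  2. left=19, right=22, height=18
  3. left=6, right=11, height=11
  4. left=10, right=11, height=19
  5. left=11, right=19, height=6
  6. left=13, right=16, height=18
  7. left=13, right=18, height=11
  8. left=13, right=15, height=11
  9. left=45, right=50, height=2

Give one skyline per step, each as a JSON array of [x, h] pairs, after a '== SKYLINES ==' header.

== SKYLINES ==
[[10,2],[13,0]]
[[10,2],[13,0],[19,18],[22,0]]
[[6,11],[11,2],[13,0],[19,18],[22,0]]
[[6,11],[10,19],[11,2],[13,0],[19,18],[22,0]]
[[6,11],[10,19],[11,6],[19,18],[22,0]]
[[6,11],[10,19],[11,6],[13,18],[16,6],[19,18],[22,0]]
[[6,11],[10,19],[11,6],[13,18],[16,11],[18,6],[19,18],[22,0]]
[[6,11],[10,19],[11,6],[13,18],[16,11],[18,6],[19,18],[22,0]]
[[6,11],[10,19],[11,6],[13,18],[16,11],[18,6],[19,18],[22,0],[45,2],[50,0]]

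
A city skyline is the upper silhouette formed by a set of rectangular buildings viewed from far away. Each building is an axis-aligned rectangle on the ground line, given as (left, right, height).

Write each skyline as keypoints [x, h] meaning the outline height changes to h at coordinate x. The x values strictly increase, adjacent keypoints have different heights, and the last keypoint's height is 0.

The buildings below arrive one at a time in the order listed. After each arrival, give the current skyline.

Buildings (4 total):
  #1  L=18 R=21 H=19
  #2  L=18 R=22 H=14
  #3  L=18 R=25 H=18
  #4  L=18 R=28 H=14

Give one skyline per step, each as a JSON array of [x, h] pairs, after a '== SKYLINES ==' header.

== SKYLINES ==
[[18,19],[21,0]]
[[18,19],[21,14],[22,0]]
[[18,19],[21,18],[25,0]]
[[18,19],[21,18],[25,14],[28,0]]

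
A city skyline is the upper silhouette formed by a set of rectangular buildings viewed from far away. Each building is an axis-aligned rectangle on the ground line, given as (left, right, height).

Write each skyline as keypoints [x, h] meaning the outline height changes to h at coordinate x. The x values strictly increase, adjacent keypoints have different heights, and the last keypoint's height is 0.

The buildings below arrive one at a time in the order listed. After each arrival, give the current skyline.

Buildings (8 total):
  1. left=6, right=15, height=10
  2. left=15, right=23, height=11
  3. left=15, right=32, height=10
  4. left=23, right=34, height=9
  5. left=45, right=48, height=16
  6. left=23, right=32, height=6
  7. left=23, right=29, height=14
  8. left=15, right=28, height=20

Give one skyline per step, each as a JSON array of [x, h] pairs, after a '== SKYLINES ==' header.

== SKYLINES ==
[[6,10],[15,0]]
[[6,10],[15,11],[23,0]]
[[6,10],[15,11],[23,10],[32,0]]
[[6,10],[15,11],[23,10],[32,9],[34,0]]
[[6,10],[15,11],[23,10],[32,9],[34,0],[45,16],[48,0]]
[[6,10],[15,11],[23,10],[32,9],[34,0],[45,16],[48,0]]
[[6,10],[15,11],[23,14],[29,10],[32,9],[34,0],[45,16],[48,0]]
[[6,10],[15,20],[28,14],[29,10],[32,9],[34,0],[45,16],[48,0]]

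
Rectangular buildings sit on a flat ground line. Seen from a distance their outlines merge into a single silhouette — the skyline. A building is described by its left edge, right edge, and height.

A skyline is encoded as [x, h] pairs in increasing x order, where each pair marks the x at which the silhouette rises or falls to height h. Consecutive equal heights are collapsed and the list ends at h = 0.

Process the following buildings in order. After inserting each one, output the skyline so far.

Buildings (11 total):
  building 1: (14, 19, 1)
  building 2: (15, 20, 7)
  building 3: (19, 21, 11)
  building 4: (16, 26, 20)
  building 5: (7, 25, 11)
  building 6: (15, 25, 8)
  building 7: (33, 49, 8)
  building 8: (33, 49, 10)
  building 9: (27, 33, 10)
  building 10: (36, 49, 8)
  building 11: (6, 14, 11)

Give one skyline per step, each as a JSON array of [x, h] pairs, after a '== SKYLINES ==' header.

== SKYLINES ==
[[14,1],[19,0]]
[[14,1],[15,7],[20,0]]
[[14,1],[15,7],[19,11],[21,0]]
[[14,1],[15,7],[16,20],[26,0]]
[[7,11],[16,20],[26,0]]
[[7,11],[16,20],[26,0]]
[[7,11],[16,20],[26,0],[33,8],[49,0]]
[[7,11],[16,20],[26,0],[33,10],[49,0]]
[[7,11],[16,20],[26,0],[27,10],[49,0]]
[[7,11],[16,20],[26,0],[27,10],[49,0]]
[[6,11],[16,20],[26,0],[27,10],[49,0]]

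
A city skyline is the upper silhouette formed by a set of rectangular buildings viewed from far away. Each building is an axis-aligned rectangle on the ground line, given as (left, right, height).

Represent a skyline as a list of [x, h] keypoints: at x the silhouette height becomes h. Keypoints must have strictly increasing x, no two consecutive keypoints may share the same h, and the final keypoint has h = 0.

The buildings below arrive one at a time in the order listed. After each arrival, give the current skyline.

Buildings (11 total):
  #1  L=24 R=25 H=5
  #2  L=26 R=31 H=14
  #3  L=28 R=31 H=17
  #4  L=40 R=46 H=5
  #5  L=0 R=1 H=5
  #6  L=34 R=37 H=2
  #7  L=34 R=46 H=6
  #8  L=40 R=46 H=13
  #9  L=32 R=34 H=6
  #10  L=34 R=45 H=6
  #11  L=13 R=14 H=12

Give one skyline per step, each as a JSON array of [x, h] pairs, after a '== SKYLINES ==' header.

== SKYLINES ==
[[24,5],[25,0]]
[[24,5],[25,0],[26,14],[31,0]]
[[24,5],[25,0],[26,14],[28,17],[31,0]]
[[24,5],[25,0],[26,14],[28,17],[31,0],[40,5],[46,0]]
[[0,5],[1,0],[24,5],[25,0],[26,14],[28,17],[31,0],[40,5],[46,0]]
[[0,5],[1,0],[24,5],[25,0],[26,14],[28,17],[31,0],[34,2],[37,0],[40,5],[46,0]]
[[0,5],[1,0],[24,5],[25,0],[26,14],[28,17],[31,0],[34,6],[46,0]]
[[0,5],[1,0],[24,5],[25,0],[26,14],[28,17],[31,0],[34,6],[40,13],[46,0]]
[[0,5],[1,0],[24,5],[25,0],[26,14],[28,17],[31,0],[32,6],[40,13],[46,0]]
[[0,5],[1,0],[24,5],[25,0],[26,14],[28,17],[31,0],[32,6],[40,13],[46,0]]
[[0,5],[1,0],[13,12],[14,0],[24,5],[25,0],[26,14],[28,17],[31,0],[32,6],[40,13],[46,0]]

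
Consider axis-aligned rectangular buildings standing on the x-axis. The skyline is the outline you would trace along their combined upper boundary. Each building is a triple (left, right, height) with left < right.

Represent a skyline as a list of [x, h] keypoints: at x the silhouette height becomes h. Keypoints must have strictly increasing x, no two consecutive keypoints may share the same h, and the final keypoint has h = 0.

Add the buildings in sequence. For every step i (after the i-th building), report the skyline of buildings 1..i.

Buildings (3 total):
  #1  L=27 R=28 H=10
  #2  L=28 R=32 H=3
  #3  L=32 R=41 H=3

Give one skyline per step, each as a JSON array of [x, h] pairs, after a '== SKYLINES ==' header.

== SKYLINES ==
[[27,10],[28,0]]
[[27,10],[28,3],[32,0]]
[[27,10],[28,3],[41,0]]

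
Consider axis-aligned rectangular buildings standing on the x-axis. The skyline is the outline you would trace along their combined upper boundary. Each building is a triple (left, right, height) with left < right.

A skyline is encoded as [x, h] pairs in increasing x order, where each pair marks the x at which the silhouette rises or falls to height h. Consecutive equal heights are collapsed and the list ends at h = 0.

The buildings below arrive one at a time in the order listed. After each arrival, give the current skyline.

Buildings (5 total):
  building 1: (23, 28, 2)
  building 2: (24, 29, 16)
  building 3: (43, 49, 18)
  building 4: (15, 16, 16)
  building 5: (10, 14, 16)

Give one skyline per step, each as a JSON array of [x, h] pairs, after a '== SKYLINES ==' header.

== SKYLINES ==
[[23,2],[28,0]]
[[23,2],[24,16],[29,0]]
[[23,2],[24,16],[29,0],[43,18],[49,0]]
[[15,16],[16,0],[23,2],[24,16],[29,0],[43,18],[49,0]]
[[10,16],[14,0],[15,16],[16,0],[23,2],[24,16],[29,0],[43,18],[49,0]]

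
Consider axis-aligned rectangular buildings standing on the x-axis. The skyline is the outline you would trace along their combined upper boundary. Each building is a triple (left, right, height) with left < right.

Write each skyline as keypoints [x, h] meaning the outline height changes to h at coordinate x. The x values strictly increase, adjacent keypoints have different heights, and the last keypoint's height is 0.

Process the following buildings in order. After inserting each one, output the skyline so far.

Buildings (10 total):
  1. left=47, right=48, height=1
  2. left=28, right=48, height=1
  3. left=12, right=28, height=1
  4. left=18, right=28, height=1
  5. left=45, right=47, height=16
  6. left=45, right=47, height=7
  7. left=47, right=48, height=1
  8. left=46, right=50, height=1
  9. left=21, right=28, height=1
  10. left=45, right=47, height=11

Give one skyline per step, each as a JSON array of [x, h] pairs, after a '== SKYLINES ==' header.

== SKYLINES ==
[[47,1],[48,0]]
[[28,1],[48,0]]
[[12,1],[48,0]]
[[12,1],[48,0]]
[[12,1],[45,16],[47,1],[48,0]]
[[12,1],[45,16],[47,1],[48,0]]
[[12,1],[45,16],[47,1],[48,0]]
[[12,1],[45,16],[47,1],[50,0]]
[[12,1],[45,16],[47,1],[50,0]]
[[12,1],[45,16],[47,1],[50,0]]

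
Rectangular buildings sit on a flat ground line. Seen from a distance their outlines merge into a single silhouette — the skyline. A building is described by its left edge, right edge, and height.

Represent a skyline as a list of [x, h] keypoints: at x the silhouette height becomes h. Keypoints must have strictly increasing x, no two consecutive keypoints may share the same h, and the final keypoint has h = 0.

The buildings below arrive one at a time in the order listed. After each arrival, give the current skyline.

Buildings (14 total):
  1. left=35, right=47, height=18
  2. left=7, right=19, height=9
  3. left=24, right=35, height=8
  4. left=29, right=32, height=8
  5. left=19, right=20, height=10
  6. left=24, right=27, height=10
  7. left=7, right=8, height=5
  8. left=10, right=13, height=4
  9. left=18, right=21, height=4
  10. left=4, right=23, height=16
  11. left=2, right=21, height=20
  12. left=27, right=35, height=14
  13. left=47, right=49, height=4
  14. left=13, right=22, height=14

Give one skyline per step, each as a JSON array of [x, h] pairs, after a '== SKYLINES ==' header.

== SKYLINES ==
[[35,18],[47,0]]
[[7,9],[19,0],[35,18],[47,0]]
[[7,9],[19,0],[24,8],[35,18],[47,0]]
[[7,9],[19,0],[24,8],[35,18],[47,0]]
[[7,9],[19,10],[20,0],[24,8],[35,18],[47,0]]
[[7,9],[19,10],[20,0],[24,10],[27,8],[35,18],[47,0]]
[[7,9],[19,10],[20,0],[24,10],[27,8],[35,18],[47,0]]
[[7,9],[19,10],[20,0],[24,10],[27,8],[35,18],[47,0]]
[[7,9],[19,10],[20,4],[21,0],[24,10],[27,8],[35,18],[47,0]]
[[4,16],[23,0],[24,10],[27,8],[35,18],[47,0]]
[[2,20],[21,16],[23,0],[24,10],[27,8],[35,18],[47,0]]
[[2,20],[21,16],[23,0],[24,10],[27,14],[35,18],[47,0]]
[[2,20],[21,16],[23,0],[24,10],[27,14],[35,18],[47,4],[49,0]]
[[2,20],[21,16],[23,0],[24,10],[27,14],[35,18],[47,4],[49,0]]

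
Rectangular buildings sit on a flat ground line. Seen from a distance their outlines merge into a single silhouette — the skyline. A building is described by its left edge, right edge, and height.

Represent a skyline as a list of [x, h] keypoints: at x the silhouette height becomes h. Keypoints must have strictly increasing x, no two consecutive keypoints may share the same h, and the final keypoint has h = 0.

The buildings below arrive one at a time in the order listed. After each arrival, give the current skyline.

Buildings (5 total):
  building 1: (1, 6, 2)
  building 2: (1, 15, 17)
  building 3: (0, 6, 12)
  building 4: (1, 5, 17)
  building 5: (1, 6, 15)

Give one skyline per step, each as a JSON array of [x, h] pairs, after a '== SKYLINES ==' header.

== SKYLINES ==
[[1,2],[6,0]]
[[1,17],[15,0]]
[[0,12],[1,17],[15,0]]
[[0,12],[1,17],[15,0]]
[[0,12],[1,17],[15,0]]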